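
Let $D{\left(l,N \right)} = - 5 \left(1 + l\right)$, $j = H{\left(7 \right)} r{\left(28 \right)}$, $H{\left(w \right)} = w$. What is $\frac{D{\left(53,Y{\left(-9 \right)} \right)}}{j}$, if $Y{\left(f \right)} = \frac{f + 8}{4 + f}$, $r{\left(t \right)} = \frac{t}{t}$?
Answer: $- \frac{270}{7} \approx -38.571$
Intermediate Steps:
$r{\left(t \right)} = 1$
$j = 7$ ($j = 7 \cdot 1 = 7$)
$Y{\left(f \right)} = \frac{8 + f}{4 + f}$
$D{\left(l,N \right)} = -5 - 5 l$
$\frac{D{\left(53,Y{\left(-9 \right)} \right)}}{j} = \frac{-5 - 265}{7} = \left(-5 - 265\right) \frac{1}{7} = \left(-270\right) \frac{1}{7} = - \frac{270}{7}$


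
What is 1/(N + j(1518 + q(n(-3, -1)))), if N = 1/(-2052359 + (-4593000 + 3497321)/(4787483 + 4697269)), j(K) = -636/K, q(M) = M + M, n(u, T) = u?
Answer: -2452730770431522/1031705408038043 ≈ -2.3774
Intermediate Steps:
q(M) = 2*M
N = -9484752/19466117225647 (N = 1/(-2052359 - 1095679/9484752) = 1/(-19466117225647/9484752) = -9484752/19466117225647 ≈ -4.8724e-7)
1/(N + j(1518 + q(n(-3, -1)))) = 1/(-9484752/19466117225647 - 636/(1518 + 2*(-3))) = 1/(-9484752/19466117225647 - 636/(1518 - 6)) = 1/(-9484752/19466117225647 - 636/1512) = 1/(-9484752/19466117225647 - 636*1/1512) = 1/(-9484752/19466117225647 - 53/126) = 1/(-1031705408038043/2452730770431522) = -2452730770431522/1031705408038043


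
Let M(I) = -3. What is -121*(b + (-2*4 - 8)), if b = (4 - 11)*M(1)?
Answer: -605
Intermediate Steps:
b = 21 (b = (4 - 11)*(-3) = -7*(-3) = 21)
-121*(b + (-2*4 - 8)) = -121*(21 + (-2*4 - 8)) = -121*(21 + (-8 - 8)) = -121*(21 - 16) = -121*5 = -605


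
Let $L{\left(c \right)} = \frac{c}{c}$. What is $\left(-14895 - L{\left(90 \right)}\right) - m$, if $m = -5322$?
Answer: $-9574$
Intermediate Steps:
$L{\left(c \right)} = 1$
$\left(-14895 - L{\left(90 \right)}\right) - m = \left(-14895 - 1\right) - -5322 = \left(-14895 - 1\right) + 5322 = -14896 + 5322 = -9574$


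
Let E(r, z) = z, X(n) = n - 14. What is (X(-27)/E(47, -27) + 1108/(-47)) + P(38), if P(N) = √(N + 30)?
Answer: -27989/1269 + 2*√17 ≈ -13.810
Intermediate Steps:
X(n) = -14 + n
P(N) = √(30 + N)
(X(-27)/E(47, -27) + 1108/(-47)) + P(38) = ((-14 - 27)/(-27) + 1108/(-47)) + √(30 + 38) = (-41*(-1/27) + 1108*(-1/47)) + √68 = (41/27 - 1108/47) + 2*√17 = -27989/1269 + 2*√17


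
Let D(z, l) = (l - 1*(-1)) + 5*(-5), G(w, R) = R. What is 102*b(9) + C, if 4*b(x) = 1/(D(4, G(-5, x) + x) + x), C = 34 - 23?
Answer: 39/2 ≈ 19.500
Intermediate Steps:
C = 11
D(z, l) = -24 + l (D(z, l) = (l + 1) - 25 = (1 + l) - 25 = -24 + l)
b(x) = 1/(4*(-24 + 3*x)) (b(x) = 1/(4*((-24 + (x + x)) + x)) = 1/(4*((-24 + 2*x) + x)) = 1/(4*(-24 + 3*x)))
102*b(9) + C = 102*(1/(12*(-8 + 9))) + 11 = 102*((1/12)/1) + 11 = 102*((1/12)*1) + 11 = 102*(1/12) + 11 = 17/2 + 11 = 39/2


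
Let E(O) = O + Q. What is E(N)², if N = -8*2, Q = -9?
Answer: 625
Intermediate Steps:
N = -16
E(O) = -9 + O (E(O) = O - 9 = -9 + O)
E(N)² = (-9 - 16)² = (-25)² = 625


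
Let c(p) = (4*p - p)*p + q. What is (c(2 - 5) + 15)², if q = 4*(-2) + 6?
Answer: 1600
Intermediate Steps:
q = -2 (q = -8 + 6 = -2)
c(p) = -2 + 3*p² (c(p) = (4*p - p)*p - 2 = (3*p)*p - 2 = 3*p² - 2 = -2 + 3*p²)
(c(2 - 5) + 15)² = ((-2 + 3*(2 - 5)²) + 15)² = ((-2 + 3*(-3)²) + 15)² = ((-2 + 3*9) + 15)² = ((-2 + 27) + 15)² = (25 + 15)² = 40² = 1600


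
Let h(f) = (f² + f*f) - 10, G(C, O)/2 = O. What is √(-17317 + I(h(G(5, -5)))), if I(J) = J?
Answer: 3*I*√1903 ≈ 130.87*I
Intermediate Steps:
G(C, O) = 2*O
h(f) = -10 + 2*f² (h(f) = (f² + f²) - 10 = 2*f² - 10 = -10 + 2*f²)
√(-17317 + I(h(G(5, -5)))) = √(-17317 + (-10 + 2*(2*(-5))²)) = √(-17317 + (-10 + 2*(-10)²)) = √(-17317 + (-10 + 2*100)) = √(-17317 + (-10 + 200)) = √(-17317 + 190) = √(-17127) = 3*I*√1903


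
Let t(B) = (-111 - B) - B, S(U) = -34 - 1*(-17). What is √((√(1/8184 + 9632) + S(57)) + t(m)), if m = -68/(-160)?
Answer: √(-13484526165 + 25575*√161282679294)/10230 ≈ 5.5414*I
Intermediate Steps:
S(U) = -17 (S(U) = -34 + 17 = -17)
m = 17/40 (m = -68*(-1/160) = 17/40 ≈ 0.42500)
t(B) = -111 - 2*B
√((√(1/8184 + 9632) + S(57)) + t(m)) = √((√(1/8184 + 9632) - 17) + (-111 - 2*17/40)) = √((√(1/8184 + 9632) - 17) + (-111 - 17/20)) = √((√(78828289/8184) - 17) - 2237/20) = √((√161282679294/4092 - 17) - 2237/20) = √((-17 + √161282679294/4092) - 2237/20) = √(-2577/20 + √161282679294/4092)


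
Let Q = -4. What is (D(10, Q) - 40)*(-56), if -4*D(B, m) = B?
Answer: 2380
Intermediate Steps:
D(B, m) = -B/4
(D(10, Q) - 40)*(-56) = (-1/4*10 - 40)*(-56) = (-5/2 - 40)*(-56) = -85/2*(-56) = 2380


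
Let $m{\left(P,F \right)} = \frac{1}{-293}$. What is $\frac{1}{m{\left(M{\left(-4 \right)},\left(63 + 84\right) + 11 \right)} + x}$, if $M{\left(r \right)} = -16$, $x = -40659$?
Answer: $- \frac{293}{11913088} \approx -2.4595 \cdot 10^{-5}$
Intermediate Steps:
$m{\left(P,F \right)} = - \frac{1}{293}$
$\frac{1}{m{\left(M{\left(-4 \right)},\left(63 + 84\right) + 11 \right)} + x} = \frac{1}{- \frac{1}{293} - 40659} = \frac{1}{- \frac{11913088}{293}} = - \frac{293}{11913088}$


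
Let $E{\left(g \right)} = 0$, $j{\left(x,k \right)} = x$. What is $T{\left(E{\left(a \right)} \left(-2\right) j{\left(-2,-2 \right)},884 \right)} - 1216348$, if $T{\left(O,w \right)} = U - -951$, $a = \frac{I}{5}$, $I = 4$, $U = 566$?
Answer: $-1214831$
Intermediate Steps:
$a = \frac{4}{5} \approx 0.8$
$T{\left(O,w \right)} = 1517$ ($T{\left(O,w \right)} = 566 - -951 = 566 + 951 = 1517$)
$T{\left(E{\left(a \right)} \left(-2\right) j{\left(-2,-2 \right)},884 \right)} - 1216348 = 1517 - 1216348 = -1214831$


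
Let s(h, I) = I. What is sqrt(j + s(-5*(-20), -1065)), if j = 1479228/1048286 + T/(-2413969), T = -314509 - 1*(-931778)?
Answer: 2*I*sqrt(425775988375276940224342963)/1265264953567 ≈ 32.617*I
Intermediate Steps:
T = 617269 (T = -314509 + 931778 = 617269)
j = 1461868042499/1265264953567 (j = 1479228/1048286 + 617269/(-2413969) = 1479228*(1/1048286) + 617269*(-1/2413969) = 739614/524143 - 617269/2413969 = 1461868042499/1265264953567 ≈ 1.1554)
sqrt(j + s(-5*(-20), -1065)) = sqrt(1461868042499/1265264953567 - 1065) = sqrt(-1346045307506356/1265264953567) = 2*I*sqrt(425775988375276940224342963)/1265264953567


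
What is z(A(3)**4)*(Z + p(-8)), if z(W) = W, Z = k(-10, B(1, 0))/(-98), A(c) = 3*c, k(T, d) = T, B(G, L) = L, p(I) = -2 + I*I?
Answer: 19965123/49 ≈ 4.0745e+5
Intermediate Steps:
p(I) = -2 + I**2
Z = 5/49 (Z = -10/(-98) = -10*(-1/98) = 5/49 ≈ 0.10204)
z(A(3)**4)*(Z + p(-8)) = (3*3)**4*(5/49 + (-2 + (-8)**2)) = 9**4*(5/49 + (-2 + 64)) = 6561*(5/49 + 62) = 6561*(3043/49) = 19965123/49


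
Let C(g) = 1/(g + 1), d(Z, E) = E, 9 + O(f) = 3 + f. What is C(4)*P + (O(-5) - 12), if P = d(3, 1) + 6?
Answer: -108/5 ≈ -21.600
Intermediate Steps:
O(f) = -6 + f (O(f) = -9 + (3 + f) = -6 + f)
C(g) = 1/(1 + g)
P = 7 (P = 1 + 6 = 7)
C(4)*P + (O(-5) - 12) = 7/(1 + 4) + ((-6 - 5) - 12) = 7/5 + (-11 - 12) = (⅕)*7 - 23 = 7/5 - 23 = -108/5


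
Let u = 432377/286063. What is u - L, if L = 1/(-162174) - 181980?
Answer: 8442482816058421/46391980962 ≈ 1.8198e+5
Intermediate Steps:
u = 432377/286063 (u = 432377*(1/286063) = 432377/286063 ≈ 1.5115)
L = -29512424521/162174 (L = -1/162174 - 181980 = -29512424521/162174 ≈ -1.8198e+5)
u - L = 432377/286063 - 1*(-29512424521/162174) = 432377/286063 + 29512424521/162174 = 8442482816058421/46391980962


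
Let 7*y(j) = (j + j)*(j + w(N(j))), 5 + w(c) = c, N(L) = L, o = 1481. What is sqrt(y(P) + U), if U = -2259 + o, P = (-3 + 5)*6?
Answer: I*sqrt(34930)/7 ≈ 26.699*I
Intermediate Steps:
w(c) = -5 + c
P = 12 (P = 2*6 = 12)
U = -778 (U = -2259 + 1481 = -778)
y(j) = 2*j*(-5 + 2*j)/7 (y(j) = ((j + j)*(j + (-5 + j)))/7 = ((2*j)*(-5 + 2*j))/7 = (2*j*(-5 + 2*j))/7 = 2*j*(-5 + 2*j)/7)
sqrt(y(P) + U) = sqrt((2/7)*12*(-5 + 2*12) - 778) = sqrt((2/7)*12*(-5 + 24) - 778) = sqrt((2/7)*12*19 - 778) = sqrt(456/7 - 778) = sqrt(-4990/7) = I*sqrt(34930)/7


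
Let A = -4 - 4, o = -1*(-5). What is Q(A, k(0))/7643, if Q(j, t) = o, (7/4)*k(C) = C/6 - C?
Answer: 5/7643 ≈ 0.00065419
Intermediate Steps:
o = 5
k(C) = -10*C/21 (k(C) = 4*(C/6 - C)/7 = 4*(-5*C/6)/7 = -10*C/21)
A = -8
Q(j, t) = 5
Q(A, k(0))/7643 = 5/7643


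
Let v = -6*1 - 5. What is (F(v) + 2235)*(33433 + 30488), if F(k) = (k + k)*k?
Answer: 158332317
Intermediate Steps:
v = -11 (v = -6 - 5 = -11)
F(k) = 2*k² (F(k) = (2*k)*k = 2*k²)
(F(v) + 2235)*(33433 + 30488) = (2*(-11)² + 2235)*(33433 + 30488) = (2*121 + 2235)*63921 = (242 + 2235)*63921 = 2477*63921 = 158332317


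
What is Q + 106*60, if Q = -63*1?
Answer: 6297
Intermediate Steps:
Q = -63
Q + 106*60 = -63 + 106*60 = -63 + 6360 = 6297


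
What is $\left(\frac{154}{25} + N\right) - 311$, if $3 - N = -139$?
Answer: $- \frac{4071}{25} \approx -162.84$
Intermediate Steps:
$N = 142$ ($N = 3 - -139 = 3 + 139 = 142$)
$\left(\frac{154}{25} + N\right) - 311 = \left(\frac{154}{25} + 142\right) - 311 = \frac{3704}{25} - 311 = - \frac{4071}{25}$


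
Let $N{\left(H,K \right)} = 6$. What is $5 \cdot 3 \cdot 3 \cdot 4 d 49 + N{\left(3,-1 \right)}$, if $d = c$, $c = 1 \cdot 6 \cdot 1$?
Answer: $52926$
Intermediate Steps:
$c = 6$ ($c = 6 \cdot 1 = 6$)
$d = 6$
$5 \cdot 3 \cdot 3 \cdot 4 d 49 + N{\left(3,-1 \right)} = 5 \cdot 3 \cdot 3 \cdot 4 \cdot 6 \cdot 49 + 6 = 5 \cdot 3 \cdot 12 \cdot 6 \cdot 49 + 6 = 5 \cdot 3 \cdot 72 \cdot 49 + 6 = 5 \cdot 216 \cdot 49 + 6 = 1080 \cdot 49 + 6 = 52920 + 6 = 52926$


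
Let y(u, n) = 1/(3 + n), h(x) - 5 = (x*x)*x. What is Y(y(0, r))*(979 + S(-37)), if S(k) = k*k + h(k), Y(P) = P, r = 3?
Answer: -8050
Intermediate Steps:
h(x) = 5 + x³ (h(x) = 5 + (x*x)*x = 5 + x²*x = 5 + x³)
S(k) = 5 + k² + k³ (S(k) = k*k + (5 + k³) = k² + (5 + k³) = 5 + k² + k³)
Y(y(0, r))*(979 + S(-37)) = (979 + (5 + (-37)² + (-37)³))/(3 + 3) = (979 + (5 + 1369 - 50653))/6 = (979 - 49279)/6 = (⅙)*(-48300) = -8050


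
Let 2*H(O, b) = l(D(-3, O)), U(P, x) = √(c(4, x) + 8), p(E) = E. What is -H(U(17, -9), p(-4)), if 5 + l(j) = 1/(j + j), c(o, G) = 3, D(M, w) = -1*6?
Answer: 61/24 ≈ 2.5417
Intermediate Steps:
D(M, w) = -6
l(j) = -5 + 1/(2*j) (l(j) = -5 + 1/(j + j) = -5 + 1/(2*j))
U(P, x) = √11 (U(P, x) = √(3 + 8) = √11)
H(O, b) = -61/24 (H(O, b) = (-5 + (½)/(-6))/2 = (-5 + (½)*(-⅙))/2 = (-5 - 1/12)/2 = (½)*(-61/12) = -61/24)
-H(U(17, -9), p(-4)) = -1*(-61/24) = 61/24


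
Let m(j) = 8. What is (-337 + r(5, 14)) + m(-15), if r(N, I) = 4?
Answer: -325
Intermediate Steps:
(-337 + r(5, 14)) + m(-15) = (-337 + 4) + 8 = -333 + 8 = -325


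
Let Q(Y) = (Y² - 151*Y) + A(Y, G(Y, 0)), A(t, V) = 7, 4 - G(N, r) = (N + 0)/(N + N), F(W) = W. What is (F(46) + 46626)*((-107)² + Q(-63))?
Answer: 1163906336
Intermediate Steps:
G(N, r) = 7/2 (G(N, r) = 4 - (N + 0)/(N + N) = 4 - N/(2*N) = 4 - N*1/(2*N) = 4 - 1*½ = 4 - ½ = 7/2)
Q(Y) = 7 + Y² - 151*Y (Q(Y) = (Y² - 151*Y) + 7 = 7 + Y² - 151*Y)
(F(46) + 46626)*((-107)² + Q(-63)) = (46 + 46626)*((-107)² + (7 + (-63)² - 151*(-63))) = 46672*(11449 + (7 + 3969 + 9513)) = 46672*(11449 + 13489) = 46672*24938 = 1163906336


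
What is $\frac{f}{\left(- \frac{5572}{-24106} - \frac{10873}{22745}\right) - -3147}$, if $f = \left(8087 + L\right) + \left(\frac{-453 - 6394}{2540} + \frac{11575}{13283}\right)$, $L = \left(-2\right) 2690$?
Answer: $\frac{5004220843961272283}{5821081131024851344} \approx 0.85967$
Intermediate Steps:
$L = -5380$
$f = \frac{91269437539}{33738820}$ ($f = \left(8087 - 5380\right) + \left(\frac{-453 - 6394}{2540} + \frac{11575}{13283}\right) = 2707 + \left(\left(-6847\right) \frac{1}{2540} + 11575 \cdot \frac{1}{13283}\right) = 2707 + \left(- \frac{6847}{2540} + \frac{11575}{13283}\right) = 2707 - \frac{61548201}{33738820} = \frac{91269437539}{33738820} \approx 2705.2$)
$\frac{f}{\left(- \frac{5572}{-24106} - \frac{10873}{22745}\right) - -3147} = \frac{91269437539}{33738820 \left(\left(- \frac{5572}{-24106} - \frac{10873}{22745}\right) - -3147\right)} = \frac{91269437539}{33738820 \left(\left(\left(-5572\right) \left(- \frac{1}{24106}\right) - \frac{10873}{22745}\right) + 3147\right)} = \frac{91269437539}{33738820 \left(\left(\frac{2786}{12053} - \frac{10873}{22745}\right) + 3147\right)} = \frac{91269437539}{33738820 \left(- \frac{67684699}{274145485} + 3147\right)} = \frac{91269437539}{33738820 \cdot \frac{862668156596}{274145485}} = \frac{91269437539}{33738820} \cdot \frac{274145485}{862668156596} = \frac{5004220843961272283}{5821081131024851344}$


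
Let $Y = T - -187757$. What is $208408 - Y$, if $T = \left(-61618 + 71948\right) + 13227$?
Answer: $-2906$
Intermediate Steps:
$T = 23557$ ($T = 10330 + 13227 = 23557$)
$Y = 211314$ ($Y = 23557 - -187757 = 23557 + 187757 = 211314$)
$208408 - Y = 208408 - 211314 = -2906$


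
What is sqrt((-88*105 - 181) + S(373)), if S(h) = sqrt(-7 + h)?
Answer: sqrt(-9421 + sqrt(366)) ≈ 96.963*I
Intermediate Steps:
sqrt((-88*105 - 181) + S(373)) = sqrt((-88*105 - 181) + sqrt(-7 + 373)) = sqrt((-9240 - 181) + sqrt(366)) = sqrt(-9421 + sqrt(366))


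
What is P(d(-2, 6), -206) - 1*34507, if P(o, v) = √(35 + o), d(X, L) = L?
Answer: -34507 + √41 ≈ -34501.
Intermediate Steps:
P(d(-2, 6), -206) - 1*34507 = √(35 + 6) - 1*34507 = √41 - 34507 = -34507 + √41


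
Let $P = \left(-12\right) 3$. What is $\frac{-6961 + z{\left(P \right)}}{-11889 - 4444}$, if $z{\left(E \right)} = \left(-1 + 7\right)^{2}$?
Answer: $\frac{6925}{16333} \approx 0.42399$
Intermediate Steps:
$P = -36$
$z{\left(E \right)} = 36$ ($z{\left(E \right)} = 6^{2} = 36$)
$\frac{-6961 + z{\left(P \right)}}{-11889 - 4444} = \frac{-6961 + 36}{-11889 - 4444} = - \frac{6925}{-16333} = \left(-6925\right) \left(- \frac{1}{16333}\right) = \frac{6925}{16333}$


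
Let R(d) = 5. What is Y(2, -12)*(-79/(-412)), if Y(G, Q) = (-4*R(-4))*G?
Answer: -790/103 ≈ -7.6699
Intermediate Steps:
Y(G, Q) = -20*G (Y(G, Q) = (-4*5)*G = -20*G)
Y(2, -12)*(-79/(-412)) = (-20*2)*(-79/(-412)) = -(-3160)*(-1)/412 = -40*79/412 = -790/103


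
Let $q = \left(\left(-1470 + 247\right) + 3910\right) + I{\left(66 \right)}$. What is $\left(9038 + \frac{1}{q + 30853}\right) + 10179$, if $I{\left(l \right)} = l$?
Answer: $\frac{645806503}{33606} \approx 19217.0$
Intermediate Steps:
$q = 2753$ ($q = \left(\left(-1470 + 247\right) + 3910\right) + 66 = \left(-1223 + 3910\right) + 66 = 2687 + 66 = 2753$)
$\left(9038 + \frac{1}{q + 30853}\right) + 10179 = \left(9038 + \frac{1}{2753 + 30853}\right) + 10179 = \left(9038 + \frac{1}{33606}\right) + 10179 = \frac{303731029}{33606} + 10179 = \frac{645806503}{33606}$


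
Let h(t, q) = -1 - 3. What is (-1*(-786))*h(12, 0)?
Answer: -3144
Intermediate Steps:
h(t, q) = -4
(-1*(-786))*h(12, 0) = -1*(-786)*(-4) = 786*(-4) = -3144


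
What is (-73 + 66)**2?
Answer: 49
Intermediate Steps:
(-73 + 66)**2 = (-7)**2 = 49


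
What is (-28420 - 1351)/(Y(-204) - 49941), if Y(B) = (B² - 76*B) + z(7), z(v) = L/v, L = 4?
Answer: -208397/50257 ≈ -4.1466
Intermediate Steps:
z(v) = 4/v
Y(B) = 4/7 + B² - 76*B (Y(B) = (B² - 76*B) + 4/7 = 4/7 + B² - 76*B)
(-28420 - 1351)/(Y(-204) - 49941) = (-28420 - 1351)/((4/7 + (-204)² - 76*(-204)) - 49941) = -29771/((4/7 + 41616 + 15504) - 49941) = -29771/(399844/7 - 49941) = -29771/50257/7 = -29771*7/50257 = -208397/50257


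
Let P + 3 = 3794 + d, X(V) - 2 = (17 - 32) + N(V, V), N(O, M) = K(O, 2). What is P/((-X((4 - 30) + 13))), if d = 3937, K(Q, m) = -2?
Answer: 2576/5 ≈ 515.20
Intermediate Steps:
N(O, M) = -2
X(V) = -15 (X(V) = 2 + ((17 - 32) - 2) = 2 + (-15 - 2) = 2 - 17 = -15)
P = 7728 (P = -3 + (3794 + 3937) = -3 + 7731 = 7728)
P/((-X((4 - 30) + 13))) = 7728/((-1*(-15))) = 7728/15 = 7728*(1/15) = 2576/5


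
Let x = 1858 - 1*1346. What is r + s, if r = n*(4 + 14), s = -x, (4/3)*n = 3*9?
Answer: -295/2 ≈ -147.50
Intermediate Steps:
n = 81/4 (n = 3*(3*9)/4 = (3/4)*27 = 81/4 ≈ 20.250)
x = 512 (x = 1858 - 1346 = 512)
s = -512 (s = -1*512 = -512)
r = 729/2 (r = 81*(4 + 14)/4 = (81/4)*18 = 729/2 ≈ 364.50)
r + s = 729/2 - 512 = -295/2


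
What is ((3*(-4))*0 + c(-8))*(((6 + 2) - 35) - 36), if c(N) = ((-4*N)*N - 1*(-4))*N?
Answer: -127008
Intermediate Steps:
c(N) = N*(4 - 4*N²) (c(N) = (-4*N² + 4)*N = (4 - 4*N²)*N = N*(4 - 4*N²))
((3*(-4))*0 + c(-8))*(((6 + 2) - 35) - 36) = ((3*(-4))*0 + 4*(-8)*(1 - 1*(-8)²))*(((6 + 2) - 35) - 36) = (-12*0 + 4*(-8)*(1 - 1*64))*((8 - 35) - 36) = (0 + 4*(-8)*(1 - 64))*(-27 - 36) = (0 + 4*(-8)*(-63))*(-63) = (0 + 2016)*(-63) = 2016*(-63) = -127008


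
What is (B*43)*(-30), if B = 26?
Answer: -33540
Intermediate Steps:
(B*43)*(-30) = (26*43)*(-30) = 1118*(-30) = -33540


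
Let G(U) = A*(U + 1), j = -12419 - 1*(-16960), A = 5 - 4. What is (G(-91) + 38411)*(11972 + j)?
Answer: 632794673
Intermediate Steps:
A = 1
j = 4541 (j = -12419 + 16960 = 4541)
G(U) = 1 + U (G(U) = 1*(U + 1) = 1*(1 + U) = 1 + U)
(G(-91) + 38411)*(11972 + j) = ((1 - 91) + 38411)*(11972 + 4541) = (-90 + 38411)*16513 = 38321*16513 = 632794673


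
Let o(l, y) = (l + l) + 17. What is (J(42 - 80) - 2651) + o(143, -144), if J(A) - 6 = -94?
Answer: -2436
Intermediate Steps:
J(A) = -88 (J(A) = 6 - 94 = -88)
o(l, y) = 17 + 2*l (o(l, y) = 2*l + 17 = 17 + 2*l)
(J(42 - 80) - 2651) + o(143, -144) = (-88 - 2651) + (17 + 2*143) = -2739 + (17 + 286) = -2739 + 303 = -2436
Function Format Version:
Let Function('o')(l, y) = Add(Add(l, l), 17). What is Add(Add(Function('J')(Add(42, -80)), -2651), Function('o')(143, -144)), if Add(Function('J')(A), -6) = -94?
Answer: -2436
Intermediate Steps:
Function('J')(A) = -88 (Function('J')(A) = Add(6, -94) = -88)
Function('o')(l, y) = Add(17, Mul(2, l)) (Function('o')(l, y) = Add(Mul(2, l), 17) = Add(17, Mul(2, l)))
Add(Add(Function('J')(Add(42, -80)), -2651), Function('o')(143, -144)) = Add(Add(-88, -2651), Add(17, Mul(2, 143))) = Add(-2739, Add(17, 286)) = Add(-2739, 303) = -2436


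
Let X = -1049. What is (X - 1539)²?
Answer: 6697744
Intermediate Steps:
(X - 1539)² = (-1049 - 1539)² = (-2588)² = 6697744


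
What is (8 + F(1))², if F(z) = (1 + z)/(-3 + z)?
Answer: 49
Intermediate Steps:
F(z) = (1 + z)/(-3 + z)
(8 + F(1))² = (8 + (1 + 1)/(-3 + 1))² = (8 + 2/(-2))² = (8 - ½*2)² = (8 - 1)² = 7² = 49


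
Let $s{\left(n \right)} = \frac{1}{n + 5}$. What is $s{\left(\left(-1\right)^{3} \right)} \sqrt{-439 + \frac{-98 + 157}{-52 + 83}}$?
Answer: $\frac{5 i \sqrt{16802}}{124} \approx 5.2267 i$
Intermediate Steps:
$s{\left(n \right)} = \frac{1}{5 + n}$
$s{\left(\left(-1\right)^{3} \right)} \sqrt{-439 + \frac{-98 + 157}{-52 + 83}} = \frac{\sqrt{-439 + \frac{-98 + 157}{-52 + 83}}}{5 + \left(-1\right)^{3}} = \frac{\sqrt{-439 + \frac{59}{31}}}{5 - 1} = \frac{\sqrt{-439 + 59 \cdot \frac{1}{31}}}{4} = \frac{\sqrt{-439 + \frac{59}{31}}}{4} = \frac{\sqrt{- \frac{13550}{31}}}{4} = \frac{\frac{5}{31} i \sqrt{16802}}{4} = \frac{5 i \sqrt{16802}}{124}$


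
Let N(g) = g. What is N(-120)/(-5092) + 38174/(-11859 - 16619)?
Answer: -23870581/18126247 ≈ -1.3169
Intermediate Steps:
N(-120)/(-5092) + 38174/(-11859 - 16619) = -120/(-5092) + 38174/(-11859 - 16619) = -120*(-1/5092) + 38174/(-28478) = 30/1273 + 38174*(-1/28478) = 30/1273 - 19087/14239 = -23870581/18126247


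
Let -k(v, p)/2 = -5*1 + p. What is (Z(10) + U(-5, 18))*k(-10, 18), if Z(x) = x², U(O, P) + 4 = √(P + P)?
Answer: -2652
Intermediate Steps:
U(O, P) = -4 + √2*√P (U(O, P) = -4 + √(P + P) = -4 + √(2*P) = -4 + √2*√P)
k(v, p) = 10 - 2*p (k(v, p) = -2*(-5*1 + p) = -2*(-5 + p) = 10 - 2*p)
(Z(10) + U(-5, 18))*k(-10, 18) = (10² + (-4 + √2*√18))*(10 - 2*18) = (100 + (-4 + √2*(3*√2)))*(10 - 36) = (100 + (-4 + 6))*(-26) = (100 + 2)*(-26) = 102*(-26) = -2652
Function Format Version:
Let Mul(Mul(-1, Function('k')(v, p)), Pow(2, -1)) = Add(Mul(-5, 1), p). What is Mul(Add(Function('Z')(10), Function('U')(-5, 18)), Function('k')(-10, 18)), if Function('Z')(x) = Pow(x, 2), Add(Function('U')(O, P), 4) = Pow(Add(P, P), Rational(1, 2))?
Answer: -2652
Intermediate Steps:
Function('U')(O, P) = Add(-4, Mul(Pow(2, Rational(1, 2)), Pow(P, Rational(1, 2)))) (Function('U')(O, P) = Add(-4, Pow(Add(P, P), Rational(1, 2))) = Add(-4, Pow(Mul(2, P), Rational(1, 2))) = Add(-4, Mul(Pow(2, Rational(1, 2)), Pow(P, Rational(1, 2)))))
Function('k')(v, p) = Add(10, Mul(-2, p)) (Function('k')(v, p) = Mul(-2, Add(Mul(-5, 1), p)) = Mul(-2, Add(-5, p)) = Add(10, Mul(-2, p)))
Mul(Add(Function('Z')(10), Function('U')(-5, 18)), Function('k')(-10, 18)) = Mul(Add(Pow(10, 2), Add(-4, Mul(Pow(2, Rational(1, 2)), Pow(18, Rational(1, 2))))), Add(10, Mul(-2, 18))) = Mul(Add(100, Add(-4, Mul(Pow(2, Rational(1, 2)), Mul(3, Pow(2, Rational(1, 2)))))), Add(10, -36)) = Mul(Add(100, Add(-4, 6)), -26) = Mul(Add(100, 2), -26) = Mul(102, -26) = -2652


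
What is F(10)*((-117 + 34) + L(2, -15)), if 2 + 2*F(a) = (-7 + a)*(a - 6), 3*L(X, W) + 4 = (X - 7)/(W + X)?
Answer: -16420/39 ≈ -421.03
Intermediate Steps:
L(X, W) = -4/3 + (-7 + X)/(3*(W + X)) (L(X, W) = -4/3 + ((X - 7)/(W + X))/3 = -4/3 + ((-7 + X)/(W + X))/3 = -4/3 + (-7 + X)/(3*(W + X)))
F(a) = -1 + (-7 + a)*(-6 + a)/2 (F(a) = -1 + ((-7 + a)*(a - 6))/2 = -1 + ((-7 + a)*(-6 + a))/2 = -1 + (-7 + a)*(-6 + a)/2)
F(10)*((-117 + 34) + L(2, -15)) = (20 + (1/2)*10**2 - 13/2*10)*((-117 + 34) + (-7/3 - 1*2 - 4/3*(-15))/(-15 + 2)) = (20 + (1/2)*100 - 65)*(-83 + (-7/3 - 2 + 20)/(-13)) = (20 + 50 - 65)*(-83 - 1/13*47/3) = 5*(-83 - 47/39) = 5*(-3284/39) = -16420/39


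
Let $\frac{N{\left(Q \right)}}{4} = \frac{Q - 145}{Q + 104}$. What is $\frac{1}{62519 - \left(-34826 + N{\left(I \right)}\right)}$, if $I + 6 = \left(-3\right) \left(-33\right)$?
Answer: $\frac{197}{19177173} \approx 1.0273 \cdot 10^{-5}$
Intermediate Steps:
$I = 93$ ($I = -6 - -99 = -6 + 99 = 93$)
$N{\left(Q \right)} = \frac{4 \left(-145 + Q\right)}{104 + Q}$ ($N{\left(Q \right)} = 4 \frac{Q - 145}{Q + 104} = 4 \frac{-145 + Q}{104 + Q} = \frac{4 \left(-145 + Q\right)}{104 + Q}$)
$\frac{1}{62519 - \left(-34826 + N{\left(I \right)}\right)} = \frac{1}{62519 + \left(34826 - \frac{4 \left(-145 + 93\right)}{104 + 93}\right)} = \frac{1}{62519 + \left(34826 - 4 \cdot \frac{1}{197} \left(-52\right)\right)} = \frac{1}{62519 + \left(34826 - - \frac{208}{197}\right)} = \frac{1}{62519 + \left(34826 + \frac{208}{197}\right)} = \frac{1}{62519 + \frac{6860930}{197}} = \frac{1}{\frac{19177173}{197}} = \frac{197}{19177173}$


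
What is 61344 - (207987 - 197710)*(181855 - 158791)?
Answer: -236967384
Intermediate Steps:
61344 - (207987 - 197710)*(181855 - 158791) = 61344 - 10277*23064 = 61344 - 1*237028728 = 61344 - 237028728 = -236967384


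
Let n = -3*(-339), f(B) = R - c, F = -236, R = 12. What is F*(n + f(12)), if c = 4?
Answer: -241900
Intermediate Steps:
f(B) = 8 (f(B) = 12 - 1*4 = 12 - 4 = 8)
n = 1017
F*(n + f(12)) = -236*(1017 + 8) = -236*1025 = -241900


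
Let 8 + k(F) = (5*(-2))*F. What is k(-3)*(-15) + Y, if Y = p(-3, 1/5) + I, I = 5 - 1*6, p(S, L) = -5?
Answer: -336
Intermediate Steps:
I = -1 (I = 5 - 6 = -1)
k(F) = -8 - 10*F (k(F) = -8 + (5*(-2))*F = -8 - 10*F)
Y = -6 (Y = -5 - 1 = -6)
k(-3)*(-15) + Y = (-8 - 10*(-3))*(-15) - 6 = (-8 + 30)*(-15) - 6 = 22*(-15) - 6 = -330 - 6 = -336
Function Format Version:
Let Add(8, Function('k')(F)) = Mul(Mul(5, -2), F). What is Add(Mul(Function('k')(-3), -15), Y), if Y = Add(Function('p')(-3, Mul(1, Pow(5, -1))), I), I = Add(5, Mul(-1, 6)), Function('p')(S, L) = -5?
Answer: -336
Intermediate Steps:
I = -1 (I = Add(5, -6) = -1)
Function('k')(F) = Add(-8, Mul(-10, F)) (Function('k')(F) = Add(-8, Mul(Mul(5, -2), F)) = Add(-8, Mul(-10, F)))
Y = -6 (Y = Add(-5, -1) = -6)
Add(Mul(Function('k')(-3), -15), Y) = Add(Mul(Add(-8, Mul(-10, -3)), -15), -6) = Add(Mul(Add(-8, 30), -15), -6) = Add(Mul(22, -15), -6) = Add(-330, -6) = -336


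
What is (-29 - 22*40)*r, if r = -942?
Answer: 856278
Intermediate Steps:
(-29 - 22*40)*r = (-29 - 22*40)*(-942) = (-29 - 880)*(-942) = -909*(-942) = 856278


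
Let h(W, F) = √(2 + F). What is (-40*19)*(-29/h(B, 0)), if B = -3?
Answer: 11020*√2 ≈ 15585.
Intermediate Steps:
(-40*19)*(-29/h(B, 0)) = (-40*19)*(-29/√(2 + 0)) = -(-22040)/(√2) = -(-22040)*√2/2 = -(-11020)*√2 = 11020*√2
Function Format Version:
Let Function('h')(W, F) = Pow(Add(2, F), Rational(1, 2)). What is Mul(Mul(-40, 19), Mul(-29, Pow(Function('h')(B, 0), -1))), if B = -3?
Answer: Mul(11020, Pow(2, Rational(1, 2))) ≈ 15585.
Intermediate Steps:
Mul(Mul(-40, 19), Mul(-29, Pow(Function('h')(B, 0), -1))) = Mul(Mul(-40, 19), Mul(-29, Pow(Pow(Add(2, 0), Rational(1, 2)), -1))) = Mul(-760, Mul(-29, Pow(Pow(2, Rational(1, 2)), -1))) = Mul(-760, Mul(-29, Mul(Rational(1, 2), Pow(2, Rational(1, 2))))) = Mul(-760, Mul(Rational(-29, 2), Pow(2, Rational(1, 2)))) = Mul(11020, Pow(2, Rational(1, 2)))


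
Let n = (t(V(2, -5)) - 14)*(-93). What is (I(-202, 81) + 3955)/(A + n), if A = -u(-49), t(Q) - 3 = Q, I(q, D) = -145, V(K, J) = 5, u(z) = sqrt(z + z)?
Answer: 1062990/155731 + 13335*I*sqrt(2)/155731 ≈ 6.8258 + 0.1211*I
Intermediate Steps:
u(z) = sqrt(2)*sqrt(z) (u(z) = sqrt(2*z) = sqrt(2)*sqrt(z))
t(Q) = 3 + Q
A = -7*I*sqrt(2) (A = -sqrt(2)*sqrt(-49) = -sqrt(2)*7*I = -7*I*sqrt(2) ≈ -9.8995*I)
n = 558 (n = ((3 + 5) - 14)*(-93) = (8 - 14)*(-93) = -6*(-93) = 558)
(I(-202, 81) + 3955)/(A + n) = (-145 + 3955)/(-7*I*sqrt(2) + 558) = 3810/(558 - 7*I*sqrt(2))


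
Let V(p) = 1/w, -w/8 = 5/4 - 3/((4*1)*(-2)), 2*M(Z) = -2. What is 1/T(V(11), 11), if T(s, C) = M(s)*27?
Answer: -1/27 ≈ -0.037037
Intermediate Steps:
M(Z) = -1 (M(Z) = (½)*(-2) = -1)
w = -13 (w = -8*(5/4 - 3/((4*1)*(-2))) = -8*(5*(¼) - 3/(4*(-2))) = -8*(5/4 - 3/(-8)) = -8*(5/4 - 3*(-⅛)) = -8*(5/4 + 3/8) = -8*13/8 = -13)
V(p) = -1/13 (V(p) = 1/(-13) = -1/13)
T(s, C) = -27 (T(s, C) = -1*27 = -27)
1/T(V(11), 11) = 1/(-27) = -1/27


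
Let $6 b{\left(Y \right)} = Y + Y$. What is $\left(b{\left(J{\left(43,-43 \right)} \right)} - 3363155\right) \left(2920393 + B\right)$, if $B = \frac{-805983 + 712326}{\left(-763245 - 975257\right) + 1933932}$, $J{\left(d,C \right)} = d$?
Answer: $- \frac{2879179563992298763}{293145} \approx -9.8217 \cdot 10^{12}$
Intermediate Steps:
$b{\left(Y \right)} = \frac{Y}{3}$ ($b{\left(Y \right)} = \frac{Y + Y}{6} = \frac{2 Y}{6} = \frac{Y}{3}$)
$B = - \frac{93657}{195430}$ ($B = - \frac{93657}{-1738502 + 1933932} = - \frac{93657}{195430} \approx -0.47924$)
$\left(b{\left(J{\left(43,-43 \right)} \right)} - 3363155\right) \left(2920393 + B\right) = \left(\frac{1}{3} \cdot 43 - 3363155\right) \left(2920393 - \frac{93657}{195430}\right) = \left(\frac{43}{3} - 3363155\right) \frac{570732310333}{195430} = \left(- \frac{10089422}{3}\right) \frac{570732310333}{195430} = - \frac{2879179563992298763}{293145}$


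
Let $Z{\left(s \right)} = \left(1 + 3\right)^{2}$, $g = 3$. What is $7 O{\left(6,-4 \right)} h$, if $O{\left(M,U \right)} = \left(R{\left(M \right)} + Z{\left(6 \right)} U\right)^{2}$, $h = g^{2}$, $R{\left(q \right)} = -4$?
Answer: $291312$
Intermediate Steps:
$Z{\left(s \right)} = 16$ ($Z{\left(s \right)} = 4^{2} = 16$)
$h = 9$ ($h = 3^{2} = 9$)
$O{\left(M,U \right)} = \left(-4 + 16 U\right)^{2}$
$7 O{\left(6,-4 \right)} h = 7 \cdot 16 \left(-1 + 4 \left(-4\right)\right)^{2} \cdot 9 = 7 \cdot 16 \left(-1 - 16\right)^{2} \cdot 9 = 7 \cdot 16 \left(-17\right)^{2} \cdot 9 = 7 \cdot 16 \cdot 289 \cdot 9 = 7 \cdot 4624 \cdot 9 = 32368 \cdot 9 = 291312$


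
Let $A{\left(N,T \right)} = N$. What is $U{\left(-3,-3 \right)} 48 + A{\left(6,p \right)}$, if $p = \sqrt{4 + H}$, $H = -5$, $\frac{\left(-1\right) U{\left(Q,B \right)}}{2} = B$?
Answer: $294$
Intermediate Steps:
$U{\left(Q,B \right)} = - 2 B$
$p = i$ ($p = \sqrt{4 - 5} = \sqrt{-1} = i \approx 1.0 i$)
$U{\left(-3,-3 \right)} 48 + A{\left(6,p \right)} = \left(-2\right) \left(-3\right) 48 + 6 = 6 \cdot 48 + 6 = 288 + 6 = 294$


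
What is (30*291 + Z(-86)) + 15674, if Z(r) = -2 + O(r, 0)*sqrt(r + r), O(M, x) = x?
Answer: 24402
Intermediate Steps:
Z(r) = -2 (Z(r) = -2 + 0*sqrt(r + r) = -2 + 0*sqrt(2*r) = -2 + 0*(sqrt(2)*sqrt(r)) = -2 + 0 = -2)
(30*291 + Z(-86)) + 15674 = (30*291 - 2) + 15674 = (8730 - 2) + 15674 = 8728 + 15674 = 24402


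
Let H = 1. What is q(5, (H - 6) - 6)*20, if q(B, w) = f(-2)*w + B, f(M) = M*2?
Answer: 980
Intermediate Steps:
f(M) = 2*M
q(B, w) = B - 4*w (q(B, w) = (2*(-2))*w + B = -4*w + B = B - 4*w)
q(5, (H - 6) - 6)*20 = (5 - 4*((1 - 6) - 6))*20 = (5 - 4*(-5 - 6))*20 = (5 - 4*(-11))*20 = (5 + 44)*20 = 49*20 = 980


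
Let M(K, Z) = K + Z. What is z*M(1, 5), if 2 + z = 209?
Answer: 1242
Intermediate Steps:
z = 207 (z = -2 + 209 = 207)
z*M(1, 5) = 207*(1 + 5) = 207*6 = 1242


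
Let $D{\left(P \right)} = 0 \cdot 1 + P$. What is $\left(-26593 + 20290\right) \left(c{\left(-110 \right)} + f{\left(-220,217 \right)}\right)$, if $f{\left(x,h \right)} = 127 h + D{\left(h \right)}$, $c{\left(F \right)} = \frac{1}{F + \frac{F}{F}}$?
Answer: $- \frac{19082855649}{109} \approx -1.7507 \cdot 10^{8}$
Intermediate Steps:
$D{\left(P \right)} = P$ ($D{\left(P \right)} = 0 + P = P$)
$c{\left(F \right)} = \frac{1}{1 + F}$ ($c{\left(F \right)} = \frac{1}{F + 1} = \frac{1}{1 + F}$)
$f{\left(x,h \right)} = 128 h$ ($f{\left(x,h \right)} = 127 h + h = 128 h$)
$\left(-26593 + 20290\right) \left(c{\left(-110 \right)} + f{\left(-220,217 \right)}\right) = \left(-26593 + 20290\right) \left(\frac{1}{1 - 110} + 128 \cdot 217\right) = - 6303 \left(\frac{1}{-109} + 27776\right) = - 6303 \left(- \frac{1}{109} + 27776\right) = \left(-6303\right) \frac{3027583}{109} = - \frac{19082855649}{109}$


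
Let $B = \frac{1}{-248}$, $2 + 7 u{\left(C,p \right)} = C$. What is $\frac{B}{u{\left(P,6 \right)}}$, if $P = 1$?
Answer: $\frac{7}{248} \approx 0.028226$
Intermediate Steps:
$u{\left(C,p \right)} = - \frac{2}{7} + \frac{C}{7}$
$B = - \frac{1}{248} \approx -0.0040323$
$\frac{B}{u{\left(P,6 \right)}} = \frac{1}{- \frac{2}{7} + \frac{1}{7} \cdot 1} \left(- \frac{1}{248}\right) = \frac{1}{- \frac{2}{7} + \frac{1}{7}} \left(- \frac{1}{248}\right) = \frac{1}{- \frac{1}{7}} \left(- \frac{1}{248}\right) = \left(-7\right) \left(- \frac{1}{248}\right) = \frac{7}{248}$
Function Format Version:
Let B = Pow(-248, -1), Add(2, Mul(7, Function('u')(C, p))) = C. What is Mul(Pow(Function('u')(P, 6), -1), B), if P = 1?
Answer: Rational(7, 248) ≈ 0.028226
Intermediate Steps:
Function('u')(C, p) = Add(Rational(-2, 7), Mul(Rational(1, 7), C))
B = Rational(-1, 248) ≈ -0.0040323
Mul(Pow(Function('u')(P, 6), -1), B) = Mul(Pow(Add(Rational(-2, 7), Mul(Rational(1, 7), 1)), -1), Rational(-1, 248)) = Mul(Pow(Add(Rational(-2, 7), Rational(1, 7)), -1), Rational(-1, 248)) = Mul(Pow(Rational(-1, 7), -1), Rational(-1, 248)) = Mul(-7, Rational(-1, 248)) = Rational(7, 248)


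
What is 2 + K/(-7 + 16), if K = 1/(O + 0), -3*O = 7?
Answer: 41/21 ≈ 1.9524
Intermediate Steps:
O = -7/3 (O = -1/3*7 = -7/3 ≈ -2.3333)
K = -3/7 (K = 1/(-7/3 + 0) = 1/(-7/3) = -3/7 ≈ -0.42857)
2 + K/(-7 + 16) = 2 - 3/(7*(-7 + 16)) = 2 - 3/7/9 = 2 - 3/7*1/9 = 2 - 1/21 = 41/21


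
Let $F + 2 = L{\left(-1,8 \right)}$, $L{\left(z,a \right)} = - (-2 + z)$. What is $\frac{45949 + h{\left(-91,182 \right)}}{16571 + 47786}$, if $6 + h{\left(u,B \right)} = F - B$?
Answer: $\frac{45762}{64357} \approx 0.71107$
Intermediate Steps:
$L{\left(z,a \right)} = 2 - z$
$F = 1$ ($F = -2 + \left(2 - -1\right) = -2 + \left(2 + 1\right) = -2 + 3 = 1$)
$h{\left(u,B \right)} = -5 - B$ ($h{\left(u,B \right)} = -6 - \left(-1 + B\right) = -5 - B$)
$\frac{45949 + h{\left(-91,182 \right)}}{16571 + 47786} = \frac{45949 - 187}{16571 + 47786} = \frac{45949 - 187}{64357} = \left(45949 - 187\right) \frac{1}{64357} = 45762 \cdot \frac{1}{64357} = \frac{45762}{64357}$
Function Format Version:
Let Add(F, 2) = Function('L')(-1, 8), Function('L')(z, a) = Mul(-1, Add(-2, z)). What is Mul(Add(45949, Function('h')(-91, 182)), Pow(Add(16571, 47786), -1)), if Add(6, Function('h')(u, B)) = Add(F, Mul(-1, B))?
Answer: Rational(45762, 64357) ≈ 0.71107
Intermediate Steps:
Function('L')(z, a) = Add(2, Mul(-1, z))
F = 1 (F = Add(-2, Add(2, Mul(-1, -1))) = Add(-2, Add(2, 1)) = Add(-2, 3) = 1)
Function('h')(u, B) = Add(-5, Mul(-1, B)) (Function('h')(u, B) = Add(-6, Add(1, Mul(-1, B))) = Add(-5, Mul(-1, B)))
Mul(Add(45949, Function('h')(-91, 182)), Pow(Add(16571, 47786), -1)) = Mul(Add(45949, Add(-5, Mul(-1, 182))), Pow(Add(16571, 47786), -1)) = Mul(Add(45949, Add(-5, -182)), Pow(64357, -1)) = Mul(Add(45949, -187), Rational(1, 64357)) = Mul(45762, Rational(1, 64357)) = Rational(45762, 64357)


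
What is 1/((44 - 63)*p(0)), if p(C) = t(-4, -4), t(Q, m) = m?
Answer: 1/76 ≈ 0.013158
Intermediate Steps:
p(C) = -4
1/((44 - 63)*p(0)) = 1/((44 - 63)*(-4)) = 1/(-19*(-4)) = 1/76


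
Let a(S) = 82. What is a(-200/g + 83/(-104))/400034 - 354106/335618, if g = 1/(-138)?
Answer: -35406729732/33564652753 ≈ -1.0549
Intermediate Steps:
g = -1/138 ≈ -0.0072464
a(-200/g + 83/(-104))/400034 - 354106/335618 = 82/400034 - 354106/335618 = 82*(1/400034) - 354106*1/335618 = 41/200017 - 177053/167809 = -35406729732/33564652753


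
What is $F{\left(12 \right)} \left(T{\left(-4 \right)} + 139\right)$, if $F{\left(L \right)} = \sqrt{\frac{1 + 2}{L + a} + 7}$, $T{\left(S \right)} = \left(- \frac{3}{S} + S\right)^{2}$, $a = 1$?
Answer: $\frac{2393 \sqrt{1222}}{208} \approx 402.17$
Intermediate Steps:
$T{\left(S \right)} = \left(S - \frac{3}{S}\right)^{2}$
$F{\left(L \right)} = \sqrt{7 + \frac{3}{1 + L}}$ ($F{\left(L \right)} = \sqrt{\frac{1 + 2}{L + 1} + 7} = \sqrt{\frac{3}{1 + L} + 7} = \sqrt{7 + \frac{3}{1 + L}}$)
$F{\left(12 \right)} \left(T{\left(-4 \right)} + 139\right) = \sqrt{\frac{10 + 7 \cdot 12}{1 + 12}} \left(\frac{\left(-3 + \left(-4\right)^{2}\right)^{2}}{16} + 139\right) = \sqrt{\frac{10 + 84}{13}} \left(\frac{\left(-3 + 16\right)^{2}}{16} + 139\right) = \sqrt{\frac{1}{13} \cdot 94} \left(\frac{13^{2}}{16} + 139\right) = \sqrt{\frac{94}{13}} \left(\frac{1}{16} \cdot 169 + 139\right) = \frac{\sqrt{1222}}{13} \left(\frac{169}{16} + 139\right) = \frac{\sqrt{1222}}{13} \cdot \frac{2393}{16} = \frac{2393 \sqrt{1222}}{208}$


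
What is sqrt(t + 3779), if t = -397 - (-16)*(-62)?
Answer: sqrt(2390) ≈ 48.888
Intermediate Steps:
t = -1389 (t = -397 - 1*992 = -397 - 992 = -1389)
sqrt(t + 3779) = sqrt(-1389 + 3779) = sqrt(2390)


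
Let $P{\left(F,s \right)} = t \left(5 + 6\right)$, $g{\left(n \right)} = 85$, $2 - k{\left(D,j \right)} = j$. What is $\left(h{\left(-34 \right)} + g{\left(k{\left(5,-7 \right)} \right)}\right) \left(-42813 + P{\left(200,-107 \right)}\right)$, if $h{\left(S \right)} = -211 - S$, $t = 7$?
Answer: $3931712$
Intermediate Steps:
$k{\left(D,j \right)} = 2 - j$
$P{\left(F,s \right)} = 77$ ($P{\left(F,s \right)} = 7 \left(5 + 6\right) = 7 \cdot 11 = 77$)
$\left(h{\left(-34 \right)} + g{\left(k{\left(5,-7 \right)} \right)}\right) \left(-42813 + P{\left(200,-107 \right)}\right) = \left(\left(-211 - -34\right) + 85\right) \left(-42813 + 77\right) = \left(\left(-211 + 34\right) + 85\right) \left(-42736\right) = \left(-177 + 85\right) \left(-42736\right) = \left(-92\right) \left(-42736\right) = 3931712$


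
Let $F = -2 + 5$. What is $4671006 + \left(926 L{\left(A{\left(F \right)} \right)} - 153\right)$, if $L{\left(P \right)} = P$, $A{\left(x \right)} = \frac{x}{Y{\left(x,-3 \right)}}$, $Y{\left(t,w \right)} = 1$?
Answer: $4673631$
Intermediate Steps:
$F = 3$
$A{\left(x \right)} = x$ ($A{\left(x \right)} = \frac{x}{1} = x 1 = x$)
$4671006 + \left(926 L{\left(A{\left(F \right)} \right)} - 153\right) = 4671006 + \left(926 \cdot 3 - 153\right) = 4671006 + \left(2778 - 153\right) = 4671006 + 2625 = 4673631$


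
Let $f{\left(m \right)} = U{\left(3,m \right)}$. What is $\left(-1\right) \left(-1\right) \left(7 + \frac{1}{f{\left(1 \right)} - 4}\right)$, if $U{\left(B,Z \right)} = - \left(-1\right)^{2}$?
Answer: $\frac{34}{5} \approx 6.8$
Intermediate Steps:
$U{\left(B,Z \right)} = -1$ ($U{\left(B,Z \right)} = \left(-1\right) 1 = -1$)
$f{\left(m \right)} = -1$
$\left(-1\right) \left(-1\right) \left(7 + \frac{1}{f{\left(1 \right)} - 4}\right) = \left(-1\right) \left(-1\right) \left(7 + \frac{1}{-1 - 4}\right) = 1 \left(7 + \frac{1}{-5}\right) = 1 \left(7 - \frac{1}{5}\right) = 1 \cdot \frac{34}{5} = \frac{34}{5}$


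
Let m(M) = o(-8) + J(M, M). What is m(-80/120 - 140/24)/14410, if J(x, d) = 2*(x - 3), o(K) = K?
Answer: -27/14410 ≈ -0.0018737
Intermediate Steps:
J(x, d) = -6 + 2*x (J(x, d) = 2*(-3 + x) = -6 + 2*x)
m(M) = -14 + 2*M (m(M) = -8 + (-6 + 2*M) = -14 + 2*M)
m(-80/120 - 140/24)/14410 = (-14 + 2*(-80/120 - 140/24))/14410 = (-14 + 2*(-80*1/120 - 140*1/24))*(1/14410) = (-14 + 2*(-⅔ - 35/6))*(1/14410) = (-14 + 2*(-13/2))*(1/14410) = (-14 - 13)*(1/14410) = -27*1/14410 = -27/14410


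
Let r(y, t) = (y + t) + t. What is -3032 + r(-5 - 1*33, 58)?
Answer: -2954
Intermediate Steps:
r(y, t) = y + 2*t (r(y, t) = (t + y) + t = y + 2*t)
-3032 + r(-5 - 1*33, 58) = -3032 + ((-5 - 1*33) + 2*58) = -3032 + ((-5 - 33) + 116) = -3032 + (-38 + 116) = -3032 + 78 = -2954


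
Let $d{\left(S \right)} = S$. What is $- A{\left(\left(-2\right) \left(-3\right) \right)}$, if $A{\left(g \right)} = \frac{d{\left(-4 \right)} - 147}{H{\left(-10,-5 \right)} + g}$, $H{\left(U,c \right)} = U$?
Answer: $- \frac{151}{4} \approx -37.75$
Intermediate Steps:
$A{\left(g \right)} = - \frac{151}{-10 + g}$ ($A{\left(g \right)} = \frac{-4 - 147}{-10 + g} = - \frac{151}{-10 + g}$)
$- A{\left(\left(-2\right) \left(-3\right) \right)} = - \frac{-151}{-10 - -6} = - \frac{-151}{-10 + 6} = - \frac{-151}{-4} = - \frac{\left(-151\right) \left(-1\right)}{4} = \left(-1\right) \frac{151}{4} = - \frac{151}{4}$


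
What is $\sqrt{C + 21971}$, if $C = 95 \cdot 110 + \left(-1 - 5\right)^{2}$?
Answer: $\sqrt{32457} \approx 180.16$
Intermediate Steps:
$C = 10486$ ($C = 10450 + \left(-6\right)^{2} = 10450 + 36 = 10486$)
$\sqrt{C + 21971} = \sqrt{10486 + 21971} = \sqrt{32457}$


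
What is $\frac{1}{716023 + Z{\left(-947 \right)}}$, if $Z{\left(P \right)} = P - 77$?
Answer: $\frac{1}{714999} \approx 1.3986 \cdot 10^{-6}$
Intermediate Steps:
$Z{\left(P \right)} = -77 + P$ ($Z{\left(P \right)} = P - 77 = -77 + P$)
$\frac{1}{716023 + Z{\left(-947 \right)}} = \frac{1}{716023 - 1024} = \frac{1}{714999}$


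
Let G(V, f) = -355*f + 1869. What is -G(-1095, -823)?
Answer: -294034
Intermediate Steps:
G(V, f) = 1869 - 355*f
-G(-1095, -823) = -(1869 - 355*(-823)) = -(1869 + 292165) = -1*294034 = -294034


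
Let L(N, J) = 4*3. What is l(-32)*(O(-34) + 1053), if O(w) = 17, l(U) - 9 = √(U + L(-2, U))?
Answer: 9630 + 2140*I*√5 ≈ 9630.0 + 4785.2*I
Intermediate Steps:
L(N, J) = 12
l(U) = 9 + √(12 + U) (l(U) = 9 + √(U + 12) = 9 + √(12 + U))
l(-32)*(O(-34) + 1053) = (9 + √(12 - 32))*(17 + 1053) = (9 + √(-20))*1070 = (9 + 2*I*√5)*1070 = 9630 + 2140*I*√5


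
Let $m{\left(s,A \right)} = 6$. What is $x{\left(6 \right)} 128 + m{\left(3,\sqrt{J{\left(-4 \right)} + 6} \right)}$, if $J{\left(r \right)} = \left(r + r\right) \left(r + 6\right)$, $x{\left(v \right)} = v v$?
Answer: $4614$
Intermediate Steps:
$x{\left(v \right)} = v^{2}$
$J{\left(r \right)} = 2 r \left(6 + r\right)$
$x{\left(6 \right)} 128 + m{\left(3,\sqrt{J{\left(-4 \right)} + 6} \right)} = 6^{2} \cdot 128 + 6 = 36 \cdot 128 + 6 = 4608 + 6 = 4614$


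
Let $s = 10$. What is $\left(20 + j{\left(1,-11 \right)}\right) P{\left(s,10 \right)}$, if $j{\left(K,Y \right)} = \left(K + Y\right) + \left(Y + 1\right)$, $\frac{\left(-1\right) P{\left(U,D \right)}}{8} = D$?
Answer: $0$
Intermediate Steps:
$P{\left(U,D \right)} = - 8 D$
$j{\left(K,Y \right)} = 1 + K + 2 Y$ ($j{\left(K,Y \right)} = \left(K + Y\right) + \left(1 + Y\right) = 1 + K + 2 Y$)
$\left(20 + j{\left(1,-11 \right)}\right) P{\left(s,10 \right)} = \left(20 + \left(1 + 1 + 2 \left(-11\right)\right)\right) \left(\left(-8\right) 10\right) = \left(20 + \left(1 + 1 - 22\right)\right) \left(-80\right) = \left(20 - 20\right) \left(-80\right) = 0 \left(-80\right) = 0$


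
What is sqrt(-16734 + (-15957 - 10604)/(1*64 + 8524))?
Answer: I*sqrt(308605814491)/4294 ≈ 129.37*I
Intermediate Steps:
sqrt(-16734 + (-15957 - 10604)/(1*64 + 8524)) = sqrt(-16734 - 26561/(64 + 8524)) = sqrt(-16734 - 26561/8588) = sqrt(-143738153/8588) = I*sqrt(308605814491)/4294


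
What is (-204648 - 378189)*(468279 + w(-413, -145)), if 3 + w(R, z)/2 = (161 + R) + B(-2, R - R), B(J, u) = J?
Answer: -272630749305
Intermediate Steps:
w(R, z) = 312 + 2*R (w(R, z) = -6 + 2*((161 + R) - 2) = -6 + 2*(159 + R) = -6 + (318 + 2*R) = 312 + 2*R)
(-204648 - 378189)*(468279 + w(-413, -145)) = (-204648 - 378189)*(468279 + (312 + 2*(-413))) = -582837*(468279 + (312 - 826)) = -582837*(468279 - 514) = -582837*467765 = -272630749305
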